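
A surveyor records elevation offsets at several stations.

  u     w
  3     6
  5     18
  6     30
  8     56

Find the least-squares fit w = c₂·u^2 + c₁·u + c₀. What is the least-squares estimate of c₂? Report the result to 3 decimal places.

c₂ = 1.167

With design matrix M, MᵀM = [[6098, 880, 134]; [880, 134, 22]; [134, 22, 4]] and Mᵀw = [5168, 736, 110]ᵀ.
Solving the 3×3 system (Gaussian elimination) gives c₂ = 7/6, c₁ = -215/78, c₀ = 93/26.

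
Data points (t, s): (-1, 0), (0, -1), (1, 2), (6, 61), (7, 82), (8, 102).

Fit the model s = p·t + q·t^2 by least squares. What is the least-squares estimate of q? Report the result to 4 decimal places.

q = 1.3840

The normal system AᵀA·[p, q]ᵀ = Aᵀs is [[151, 1071]; [1071, 7795]]·[p, q]ᵀ = [1758, 12744]ᵀ.
det = 151·7795 − 1071² = 30004.
p = (1758·7795 − 1071·12744)/30004 = 27393/15002; q = (151·12744 − 1071·1758)/30004 = 20763/15002.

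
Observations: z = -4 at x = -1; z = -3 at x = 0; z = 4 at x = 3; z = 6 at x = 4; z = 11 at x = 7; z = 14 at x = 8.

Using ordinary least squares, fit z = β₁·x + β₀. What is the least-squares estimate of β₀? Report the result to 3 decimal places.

With design matrix A, AᵀA = [[139, 21]; [21, 6]] and Aᵀz = [229, 28]ᵀ.
Eliminating β₀: 6·(row 1) − 21·(row 2) gives 393·β₁ = 6·229 − 21·28 = 786, so β₁ = 2.
Then β₀ = (28 − 21·2)/6 = -7/3.

β₀ = -2.333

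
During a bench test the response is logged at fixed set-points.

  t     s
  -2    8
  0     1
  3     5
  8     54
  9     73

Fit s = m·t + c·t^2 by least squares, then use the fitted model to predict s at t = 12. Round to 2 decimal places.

From the data, Σt·t = 158, Σt·t^2 = 1260, Σt^2·t^2 = 10754.
For Aᵀs: Σt·s = 1088, Σt^2·s = 9446.
AᵀA·[m, c]ᵀ = Aᵀs becomes [[158, 1260]; [1260, 10754]]·[m, c]ᵀ = [1088, 9446]ᵀ.
Determinant 158·10754 − 1260² = 111532.
m = (1088·10754 − 1260·9446)/111532 = -50402/27883; c = (158·9446 − 1260·1088)/111532 = 30397/27883.
At t = 12: ŝ = (-50402/27883)·(12) + (30397/27883)·(144) = 3772344/27883.

ŝ = 135.29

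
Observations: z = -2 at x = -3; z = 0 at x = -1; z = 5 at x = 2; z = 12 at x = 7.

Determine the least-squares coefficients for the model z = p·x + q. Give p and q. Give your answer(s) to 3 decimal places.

p = 1.432, q = 1.960

The normal equations are: 63·p + 5·q = 100;  5·p + 4·q = 15.
Determinant 63·4 − 5² = 227.
p = (100·4 − 5·15)/227 = 325/227; q = (63·15 − 5·100)/227 = 445/227.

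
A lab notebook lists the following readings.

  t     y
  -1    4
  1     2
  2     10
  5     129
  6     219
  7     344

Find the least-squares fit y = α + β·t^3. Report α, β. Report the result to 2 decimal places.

α = 3.06, β = 1.00

Sums needed: Σ1 = 6, Σt^3 = 692, Σt^3·t^3 = 179996.
Right-hand side: Σy = 708, Σt^3·y = 181499.
So XᵀX·[α, β]ᵀ = Xᵀy: [[6, 692]; [692, 179996]]·[α, β]ᵀ = [708, 181499]ᵀ.
Δ = 6·179996 − 692² = 601112.
α = (708·179996 − 692·181499)/601112 = 459965/150278; β = (6·181499 − 692·708)/601112 = 299529/300556.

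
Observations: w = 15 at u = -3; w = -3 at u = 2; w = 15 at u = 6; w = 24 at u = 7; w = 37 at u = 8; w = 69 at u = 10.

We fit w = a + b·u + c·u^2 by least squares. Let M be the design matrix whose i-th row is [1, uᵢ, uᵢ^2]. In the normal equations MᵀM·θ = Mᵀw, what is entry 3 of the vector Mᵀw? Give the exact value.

11107

Entry 3 ↔ basis u^2, so (Mᵀw)_{3} = Σᵢ (u^2)·wᵢ = (9)·(15) + (4)·(-3) + (36)·(15) + (49)·(24) + (64)·(37) + (100)·(69) = 11107.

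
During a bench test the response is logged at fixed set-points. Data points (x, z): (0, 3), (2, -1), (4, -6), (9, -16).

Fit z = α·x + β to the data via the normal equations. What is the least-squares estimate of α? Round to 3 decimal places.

α = -2.123

With design matrix M, MᵀM = [[101, 15]; [15, 4]] and Mᵀz = [-170, -20]ᵀ.
Eliminating β: 4·(row 1) − 15·(row 2) gives 179·α = 4·(-170) − 15·(-20) = -380, so α = -380/179.
Then β = ((-20) − 15·(-380/179))/4 = 530/179.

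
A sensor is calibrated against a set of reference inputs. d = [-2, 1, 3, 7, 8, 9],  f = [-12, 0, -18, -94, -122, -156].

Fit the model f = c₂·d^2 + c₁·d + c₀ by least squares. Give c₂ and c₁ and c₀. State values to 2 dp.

Sums needed: Σd^2·d^2 = 13156, Σd^2·d = 1604, Σd^2 = 208, Σd·d = 208, Σd = 26, Σ1 = 6.
And Σd^2·f = -25260, Σd·f = -3068, Σf = -402.
Normal equations: [[13156, 1604, 208]; [1604, 208, 26]; [208, 26, 6]]·[c₂, c₁, c₀]ᵀ = [-25260, -3068, -402]ᵀ.
Inverting the 3×3 Gram matrix, [c₂, c₁, c₀]ᵀ = [-55432/27393, 27557/27393, -11034/9131]ᵀ.

c₂ = -2.02, c₁ = 1.01, c₀ = -1.21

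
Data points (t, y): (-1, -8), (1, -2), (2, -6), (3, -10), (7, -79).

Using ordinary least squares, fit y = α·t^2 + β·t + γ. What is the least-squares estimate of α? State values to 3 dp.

From the data, Σt^2·t^2 = 2500, Σt^2·t = 378, Σt^2 = 64, Σt·t = 64, Σt = 12, Σ1 = 5.
Moment sums: Σt^2·y = -3995, Σt·y = -589, Σy = -105.
Inverting the 3×3 Gram matrix, [α, β, γ]ᵀ = [-4021/2002, 6467/2002, -277/91]ᵀ.

α = -2.008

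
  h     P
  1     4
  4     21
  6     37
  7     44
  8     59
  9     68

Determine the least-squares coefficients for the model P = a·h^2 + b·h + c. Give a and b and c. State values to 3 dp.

a = 0.516, b = 2.890, c = 0.715

The normal system AᵀA·[a, b, c]ᵀ = AᵀP is [[14611, 1865, 247]; [1865, 247, 35]; [247, 35, 6]]·[a, b, c]ᵀ = [13112, 1702, 233]ᵀ.
Solving the 3×3 system (Gaussian elimination) gives a = 2681/5192, b = 15007/5192, c = 1857/2596.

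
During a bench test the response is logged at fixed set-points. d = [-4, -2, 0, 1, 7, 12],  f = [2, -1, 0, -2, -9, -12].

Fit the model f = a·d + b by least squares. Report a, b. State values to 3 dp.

a = -0.903, b = -1.561

Compute the Gram sums: Σd·d = 214, Σd = 14, Σ1 = 6.
Moment sums: Σd·f = -215, Σf = -22.
Normal equations: [[214, 14]; [14, 6]]·[a, b]ᵀ = [-215, -22]ᵀ.
Eliminating b: 6·(row 1) − 14·(row 2) gives 1088·a = 6·(-215) − 14·(-22) = -982, so a = -491/544.
Then b = ((-22) − 14·(-491/544))/6 = -849/544.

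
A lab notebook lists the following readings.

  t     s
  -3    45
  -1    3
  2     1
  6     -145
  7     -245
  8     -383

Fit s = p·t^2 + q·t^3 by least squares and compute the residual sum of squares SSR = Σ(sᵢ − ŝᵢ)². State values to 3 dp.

SSR = 2.483

Normal-equation sums: Σt^2·t^2 = 7891, Σt^2·t^3 = 57139, Σt^3·t^3 = 427243.
And Σt^2·s = -41325, Σt^3·s = -312661.
So AᵀA·[p, q]ᵀ = Aᵀs: [[7891, 57139]; [57139, 427243]]·[p, q]ᵀ = [-41325, -312661]ᵀ.
Eliminating q: 427243·(row 1) − 57139·(row 2) gives 106509192·p = 427243·(-41325) − 57139·(-312661) = 209319904, so p = 26164988/13313649.
Then q = ((-312661) − 57139·(26164988/13313649))/427243 = -13242347/13313649.
Residuals: 2028648/4437883, 533612/13313649, 14592473/13313649, -4023907/4437883, -601132/4437883, 6394865/13313649; SSR = 33059059/13313649.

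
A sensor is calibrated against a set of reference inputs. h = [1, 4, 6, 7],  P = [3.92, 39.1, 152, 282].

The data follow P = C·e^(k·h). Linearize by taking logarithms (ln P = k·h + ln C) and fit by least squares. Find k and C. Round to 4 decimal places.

Linearized form: ln P = k·h + ln C. From the 4 transformed points,
Σh = 18.0000, Σ(h)² = 102.0000, Σln P = 15.6980, Σh·ln P = 85.6672.
Equations: 102.0000·k + 18.0000·ln C = 85.6672;  18.0000·k + 4·ln C = 15.6980.
Slope k = (n·Σh·ln P − Σh·Σln P)/(n·Σ(h)² − (Σh)²) = (4·85.6672 − 18.0000·15.6980)/84.0000 = 0.71553; ln C = (Σln P − k·Σh)/n = 0.70460, so C = exp(0.70460) = 2.02304.

k = 0.7155, C = 2.0230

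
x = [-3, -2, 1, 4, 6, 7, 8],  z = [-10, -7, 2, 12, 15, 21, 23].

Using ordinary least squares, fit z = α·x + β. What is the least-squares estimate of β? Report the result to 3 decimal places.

Normal-equation sums: Σx·x = 179, Σx = 21, Σ1 = 7.
Right-hand side: Σx·z = 515, Σz = 56.
So AᵀA·[α, β]ᵀ = Aᵀz: [[179, 21]; [21, 7]]·[α, β]ᵀ = [515, 56]ᵀ.
det = 179·7 − 21² = 812.
α = (515·7 − 21·56)/812 = 347/116; β = (179·56 − 21·515)/812 = -113/116.

β = -0.974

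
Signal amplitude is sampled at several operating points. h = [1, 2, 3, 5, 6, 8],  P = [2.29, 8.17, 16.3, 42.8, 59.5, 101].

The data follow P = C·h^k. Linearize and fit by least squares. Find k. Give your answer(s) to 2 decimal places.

Linearized form: ln P = k·ln h + ln C. From the 6 transformed points,
Σln h = 7.2724, Σ(ln h)² = 11.8122, Σln P = 18.1778, Σln h·ln P = 27.4862.
Equations: 11.8122·k + 7.2724·ln C = 27.4862;  7.2724·k + 6·ln C = 18.1778.
Δ = 11.8122·6 − (7.2724)² = 17.9853; k = (27.4862·6 − 7.2724·18.1778)/17.9853 = 1.81932, ln C = (11.8122·18.1778 − 7.2724·27.4862)/17.9853 = 0.82450.

k = 1.82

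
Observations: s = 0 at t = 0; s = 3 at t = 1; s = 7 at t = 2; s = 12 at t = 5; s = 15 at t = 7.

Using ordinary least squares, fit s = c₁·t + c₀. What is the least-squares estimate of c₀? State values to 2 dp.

c₀ = 1.14

Forming AᵀA = [[79, 15]; [15, 5]] and Aᵀs = [182, 37]ᵀ gives AᵀA·[c₁, c₀]ᵀ = Aᵀs.
det = 79·5 − 15² = 170.
c₁ = (182·5 − 15·37)/170 = 71/34; c₀ = (79·37 − 15·182)/170 = 193/170.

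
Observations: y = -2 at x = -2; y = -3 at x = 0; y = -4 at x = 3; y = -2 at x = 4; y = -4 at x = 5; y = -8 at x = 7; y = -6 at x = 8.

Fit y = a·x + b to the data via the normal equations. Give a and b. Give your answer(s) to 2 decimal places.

With design matrix A, AᵀA = [[167, 25]; [25, 7]] and Aᵀy = [-140, -29]ᵀ.
Eliminating b: 7·(row 1) − 25·(row 2) gives 544·a = 7·(-140) − 25·(-29) = -255, so a = -15/32.
Then b = ((-29) − 25·(-15/32))/7 = -79/32.

a = -0.47, b = -2.47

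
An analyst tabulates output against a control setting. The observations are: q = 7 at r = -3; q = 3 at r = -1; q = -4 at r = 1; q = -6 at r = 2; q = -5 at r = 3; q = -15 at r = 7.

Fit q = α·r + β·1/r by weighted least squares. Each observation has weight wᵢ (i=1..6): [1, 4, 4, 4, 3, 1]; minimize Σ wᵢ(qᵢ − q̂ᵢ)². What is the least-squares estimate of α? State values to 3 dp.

From the data, Σwᵢ·r·r = 109, Σwᵢ·r·1/r = 17, Σwᵢ·1/r·1/r = 4174/441.
For MᵀWq: Σwᵢ·r·q = -247, Σwᵢ·1/r·q = -1039/21.
So MᵀWM·[α, β]ᵀ = MᵀWq: [[109, 17]; [17, 4174/441]]·[α, β]ᵀ = [-247, -1039/21]ᵀ.
Eliminating β: (4174/441)·(row 1) − 17·(row 2) gives (327517/441)·α = (4174/441)·(-247) − 17·(-1039/21) = -660055/441, so α = -660055/327517.
Then β = ((-1039/21) − 17·(-660055/327517))/(4174/441) = -526512/327517.

α = -2.015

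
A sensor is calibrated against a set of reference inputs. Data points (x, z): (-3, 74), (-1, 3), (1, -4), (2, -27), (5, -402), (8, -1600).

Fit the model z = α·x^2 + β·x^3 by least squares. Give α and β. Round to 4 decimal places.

α = -0.9557, β = -3.0067

The normal system AᵀA·[α, β]ᵀ = Aᵀz is [[4820, 35682]; [35682, 278564]]·[α, β]ᵀ = [-111893, -871671]ᵀ.
Determinant 4820·278564 − 35682² = 69473356.
α = ((-111893)·278564 − 35682·(-871671))/69473356 = -33198515/34736678; β = (4820·(-871671) − 35682·(-111893))/69473356 = -104444097/34736678.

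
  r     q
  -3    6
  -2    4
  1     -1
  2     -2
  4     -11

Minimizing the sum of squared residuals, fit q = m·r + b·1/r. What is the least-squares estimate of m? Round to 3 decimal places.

Setting ∂/∂m … = 0 gives: 34·m + 5·b = -75;  5·m + (241/144)·b = -35/4.
det = 34·(241/144) − 5² = 2297/72.
m = ((-75)·(241/144) − 5·(-35/4))/(2297/72) = -11775/4594; b = (34·(-35/4) − 5·(-75))/(2297/72) = 5580/2297.

m = -2.563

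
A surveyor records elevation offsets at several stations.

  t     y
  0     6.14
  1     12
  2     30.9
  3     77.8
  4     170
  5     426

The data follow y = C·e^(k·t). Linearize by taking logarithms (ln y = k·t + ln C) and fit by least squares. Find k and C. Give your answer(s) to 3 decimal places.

k = 0.859, C = 5.646

Let Y = ln y. Fitting Y = k·t + ln C by least squares:
XᵀX = [[55.0000, 15.0000]; [15.0000, 6]], rhs = [73.2242, 23.2749]ᵀ  (here Σt = 15.0000, Σ(t)² = 55.0000, Σln y = 23.2749, Σt·ln y = 73.2242).
Solving (det = 105.0000): k = 0.85926, ln C = 1.73099, so C = exp(1.73099) = 5.64625.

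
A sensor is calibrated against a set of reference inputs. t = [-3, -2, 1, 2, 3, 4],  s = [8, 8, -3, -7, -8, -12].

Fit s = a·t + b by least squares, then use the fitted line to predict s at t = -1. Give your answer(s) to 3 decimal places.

ŝ = 3.206

Sums needed: Σt·t = 43, Σt = 5, Σ1 = 6.
Moment sums: Σt·s = -129, Σs = -14.
MᵀM·[a, b]ᵀ = Mᵀs becomes [[43, 5]; [5, 6]]·[a, b]ᵀ = [-129, -14]ᵀ.
Determinant 43·6 − 5² = 233.
a = ((-129)·6 − 5·(-14))/233 = -704/233; b = (43·(-14) − 5·(-129))/233 = 43/233.
At t = -1: ŝ = (-704/233)·(-1) + (43/233)·(1) = 747/233.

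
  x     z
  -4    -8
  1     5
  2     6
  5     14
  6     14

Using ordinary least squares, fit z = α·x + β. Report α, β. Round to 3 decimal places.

α = 2.274, β = 1.652

The normal equations are: 82·α + 10·β = 203;  10·α + 5·β = 31.
(Σx·x = 82, Σx = 10, Σ1 = 5, Σx·z = 203, Σz = 31.)
Determinant 82·5 − 10² = 310.
α = (203·5 − 10·31)/310 = 141/62; β = (82·31 − 10·203)/310 = 256/155.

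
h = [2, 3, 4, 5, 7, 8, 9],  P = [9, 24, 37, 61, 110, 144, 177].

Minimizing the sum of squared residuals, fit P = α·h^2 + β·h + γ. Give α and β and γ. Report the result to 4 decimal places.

α = 1.8213, β = 3.9845, γ = -5.8713

Setting ∂/∂α … = 0 gives: 14036·α + 1808·β + 248·γ = 31312;  1808·α + 248·β + 38·γ = 4058;  248·α + 38·β + 7·γ = 562.
(Σh^2·h^2 = 14036, Σh^2·h = 1808, Σh^2 = 248, Σh·h = 248, Σh = 38, Σ1 = 7, Σh^2·P = 31312, Σh·P = 4058, ΣP = 562.)
Solving the 3×3 system (Gaussian elimination) gives α = 4628/2541, β = 20249/5082, γ = -4973/847.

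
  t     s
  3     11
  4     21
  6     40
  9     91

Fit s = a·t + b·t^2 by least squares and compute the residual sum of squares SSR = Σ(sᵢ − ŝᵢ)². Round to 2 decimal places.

The normal equations are: 142·a + 1036·b = 1176;  1036·a + 8194·b = 9246.
(Σt·t = 142, Σt·t^2 = 1036, Σt^2·t^2 = 8194, Σt·s = 1176, Σt^2·s = 9246.)
Δ = 142·8194 − 1036² = 90252.
a = (1176·8194 − 1036·9246)/90252 = 4774/7521; b = (142·9246 − 1036·1176)/90252 = 7883/7521.
Residuals: -846/2507, 4239/2507, -168/109, 974/2507; SSR = 13787/2507.

SSR = 5.50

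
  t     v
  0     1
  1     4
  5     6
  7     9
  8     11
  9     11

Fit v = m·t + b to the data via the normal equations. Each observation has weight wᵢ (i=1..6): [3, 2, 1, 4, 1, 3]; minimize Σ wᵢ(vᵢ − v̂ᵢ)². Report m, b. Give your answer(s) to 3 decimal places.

The normal equations are: 530·m + 70·b = 675;  70·m + 14·b = 97.
Determinant 530·14 − 70² = 2520.
m = (675·14 − 70·97)/2520 = 19/18; b = (530·97 − 70·675)/2520 = 104/63.

m = 1.056, b = 1.651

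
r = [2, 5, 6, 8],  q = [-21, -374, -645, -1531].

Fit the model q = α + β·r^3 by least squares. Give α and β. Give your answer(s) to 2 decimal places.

α = 1.80, β = -2.99

The normal system AᵀA·[α, β]ᵀ = Aᵀq is [[4, 861]; [861, 324489]]·[α, β]ᵀ = [-2571, -970110]ᵀ.
det = 4·324489 − 861² = 556635.
α = ((-2571)·324489 − 861·(-970110))/556635 = 7779/4315; β = (4·(-970110) − 861·(-2571))/556635 = -12921/4315.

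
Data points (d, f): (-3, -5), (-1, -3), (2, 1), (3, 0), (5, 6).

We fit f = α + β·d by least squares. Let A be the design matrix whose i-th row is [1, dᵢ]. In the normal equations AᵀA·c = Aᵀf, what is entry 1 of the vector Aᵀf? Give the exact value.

-1

Entry 1 ↔ basis 1, so (Aᵀf)_{1} = Σᵢ fᵢ = (1)·(-5) + (1)·(-3) + (1)·(1) + (1)·(0) + (1)·(6) = -1.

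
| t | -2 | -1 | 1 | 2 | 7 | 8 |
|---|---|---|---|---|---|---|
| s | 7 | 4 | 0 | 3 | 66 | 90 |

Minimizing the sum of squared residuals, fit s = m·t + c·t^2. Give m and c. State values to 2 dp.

Compute the Gram sums: Σt·t = 123, Σt·t^2 = 855, Σt^2·t^2 = 6531.
Moment sums: Σt·s = 1170, Σt^2·s = 9038.
AᵀA·[m, c]ᵀ = Aᵀs becomes [[123, 855]; [855, 6531]]·[m, c]ᵀ = [1170, 9038]ᵀ.
Δ = 123·6531 − 855² = 72288.
m = (1170·6531 − 855·9038)/72288 = -2395/2008; c = (123·9038 − 855·1170)/72288 = 9277/6024.

m = -1.19, c = 1.54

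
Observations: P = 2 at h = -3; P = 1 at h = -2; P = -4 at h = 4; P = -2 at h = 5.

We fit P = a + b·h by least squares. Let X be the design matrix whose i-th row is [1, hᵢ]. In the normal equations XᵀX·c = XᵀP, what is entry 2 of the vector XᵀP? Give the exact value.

-34

Entry 2 ↔ basis h, so (XᵀP)_{2} = Σᵢ (h)·Pᵢ = (-3)·(2) + (-2)·(1) + (4)·(-4) + (5)·(-2) = -34.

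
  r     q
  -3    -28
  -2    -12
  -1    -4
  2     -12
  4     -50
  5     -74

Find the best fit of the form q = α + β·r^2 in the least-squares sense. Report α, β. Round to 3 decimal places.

Sums needed: Σ1 = 6, Σr^2 = 59, Σr^2·r^2 = 995.
Right-hand side: Σq = -180, Σr^2·q = -3002.
Determinant 6·995 − 59² = 2489.
α = ((-180)·995 − 59·(-3002))/2489 = -1982/2489; β = (6·(-3002) − 59·(-180))/2489 = -7392/2489.

α = -0.796, β = -2.970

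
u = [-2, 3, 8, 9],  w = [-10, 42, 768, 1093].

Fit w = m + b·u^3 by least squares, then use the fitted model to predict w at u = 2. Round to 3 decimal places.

With design matrix A, AᵀA = [[4, 1260]; [1260, 794378]] and Aᵀw = [1893, 1191227]ᵀ.
det = 4·794378 − 1260² = 1589912.
m = (1893·794378 − 1260·1191227)/1589912 = 1405767/794956; b = (4·1191227 − 1260·1893)/1589912 = 297466/198739.
At u = 2: ŵ = (1405767/794956)·(1) + (297466/198739)·(8) = 10924679/794956.

ŵ = 13.742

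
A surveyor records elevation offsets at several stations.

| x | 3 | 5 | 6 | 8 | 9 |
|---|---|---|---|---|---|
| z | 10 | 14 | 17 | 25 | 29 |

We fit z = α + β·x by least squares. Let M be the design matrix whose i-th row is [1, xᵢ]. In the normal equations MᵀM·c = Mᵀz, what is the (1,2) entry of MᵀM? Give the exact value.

31

Row 1 ↔ basis 1, column 2 ↔ basis x, so (MᵀM)_{1,2} = Σᵢ x = (1)·(3) + (1)·(5) + (1)·(6) + (1)·(8) + (1)·(9) = 31.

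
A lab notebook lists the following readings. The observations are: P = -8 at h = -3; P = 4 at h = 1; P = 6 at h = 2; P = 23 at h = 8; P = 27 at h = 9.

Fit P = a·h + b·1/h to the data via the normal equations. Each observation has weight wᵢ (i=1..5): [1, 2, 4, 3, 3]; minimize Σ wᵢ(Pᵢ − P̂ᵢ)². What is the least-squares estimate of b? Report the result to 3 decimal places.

b = 0.705

With design matrix X, XᵀWX = [[462, 13]; [13, 5521/1728]] and XᵀWP = [1361, 967/24]ᵀ.
Δ = 462·(5521/1728) − 13² = 376445/288.
a = (1361·(5521/1728) − 13·(967/24))/(376445/288) = 6608969/2258670; b = (462·(967/24) − 13·1361)/(376445/288) = 265464/376445.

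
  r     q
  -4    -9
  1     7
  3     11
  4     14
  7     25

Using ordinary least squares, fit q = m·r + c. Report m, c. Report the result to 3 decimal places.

Normal-equation sums: Σr·r = 91, Σr = 11, Σ1 = 5.
Right-hand side: Σr·q = 307, Σq = 48.
Normal equations: [[91, 11]; [11, 5]]·[m, c]ᵀ = [307, 48]ᵀ.
Eliminating c: 5·(row 1) − 11·(row 2) gives 334·m = 5·307 − 11·48 = 1007, so m = 1007/334.
Then c = (48 − 11·(1007/334))/5 = 991/334.

m = 3.015, c = 2.967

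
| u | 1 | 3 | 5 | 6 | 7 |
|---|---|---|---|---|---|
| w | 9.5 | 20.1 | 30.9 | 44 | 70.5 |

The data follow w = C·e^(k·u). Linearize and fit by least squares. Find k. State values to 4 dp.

Taking logs, ln w = k·u + ln C, so regress ln w on u.
Σu = 22.0000, Σ(u)² = 120.0000, Σln w = 16.7226, Σu·ln w = 80.9017.
Equations: 120.0000·k + 22.0000·ln C = 80.9017;  22.0000·k + 5·ln C = 16.7226.
Solving (det = 116.0000): k = 0.31562, ln C = 1.95579.

k = 0.3156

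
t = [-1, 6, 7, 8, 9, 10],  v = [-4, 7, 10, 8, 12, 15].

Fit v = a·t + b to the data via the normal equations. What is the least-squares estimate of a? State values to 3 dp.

a = 1.626

Sums needed: Σt·t = 331, Σt = 39, Σ1 = 6.
For Aᵀv: Σt·v = 438, Σv = 48.
So AᵀA·[a, b]ᵀ = Aᵀv: [[331, 39]; [39, 6]]·[a, b]ᵀ = [438, 48]ᵀ.
det = 331·6 − 39² = 465.
a = (438·6 − 39·48)/465 = 252/155; b = (331·48 − 39·438)/465 = -398/155.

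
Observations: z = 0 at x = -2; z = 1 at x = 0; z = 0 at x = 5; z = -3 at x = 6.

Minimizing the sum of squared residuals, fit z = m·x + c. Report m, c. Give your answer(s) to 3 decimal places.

From the data, Σx·x = 65, Σx = 9, Σ1 = 4.
For Mᵀz: Σx·z = -18, Σz = -2.
MᵀM·[m, c]ᵀ = Mᵀz becomes [[65, 9]; [9, 4]]·[m, c]ᵀ = [-18, -2]ᵀ.
det = 65·4 − 9² = 179.
m = ((-18)·4 − 9·(-2))/179 = -54/179; c = (65·(-2) − 9·(-18))/179 = 32/179.

m = -0.302, c = 0.179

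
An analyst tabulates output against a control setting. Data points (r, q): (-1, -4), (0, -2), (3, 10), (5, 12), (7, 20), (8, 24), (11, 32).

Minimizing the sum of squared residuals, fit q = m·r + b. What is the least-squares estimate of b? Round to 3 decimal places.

b = -1.166

Sums needed: Σr·r = 269, Σr = 33, Σ1 = 7.
Moment sums: Σr·q = 778, Σq = 92.
Determinant 269·7 − 33² = 794.
m = (778·7 − 33·92)/794 = 1205/397; b = (269·92 − 33·778)/794 = -463/397.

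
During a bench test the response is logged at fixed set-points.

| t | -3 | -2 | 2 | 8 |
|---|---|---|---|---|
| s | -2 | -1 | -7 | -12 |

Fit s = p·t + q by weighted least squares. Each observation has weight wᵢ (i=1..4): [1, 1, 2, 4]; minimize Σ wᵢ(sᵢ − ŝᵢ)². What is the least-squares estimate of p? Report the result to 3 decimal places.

p = -0.970

Entries of XᵀWX: Σwᵢ·t·t = 277, Σwᵢ·t = 31, Σwᵢ·1 = 8.
Right-hand side: Σwᵢ·t·s = -404, Σwᵢ·s = -65.
So XᵀWX·[p, q]ᵀ = XᵀWs: [[277, 31]; [31, 8]]·[p, q]ᵀ = [-404, -65]ᵀ.
det = 277·8 − 31² = 1255.
p = ((-404)·8 − 31·(-65))/1255 = -1217/1255; q = (277·(-65) − 31·(-404))/1255 = -5481/1255.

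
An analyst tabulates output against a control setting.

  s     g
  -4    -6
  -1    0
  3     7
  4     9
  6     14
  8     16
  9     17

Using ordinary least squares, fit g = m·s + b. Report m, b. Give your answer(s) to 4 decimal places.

Setting ∂/∂m … = 0 gives: 223·m + 25·b = 446;  25·m + 7·b = 57.
det = 223·7 − 25² = 936.
m = (446·7 − 25·57)/936 = 1697/936; b = (223·57 − 25·446)/936 = 1561/936.

m = 1.8130, b = 1.6677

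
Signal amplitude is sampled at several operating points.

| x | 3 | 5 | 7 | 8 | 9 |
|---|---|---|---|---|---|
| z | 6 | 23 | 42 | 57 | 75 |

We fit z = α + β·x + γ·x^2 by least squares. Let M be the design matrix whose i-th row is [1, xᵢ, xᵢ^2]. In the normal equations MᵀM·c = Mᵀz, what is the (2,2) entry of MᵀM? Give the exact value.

228

Row 2 ↔ basis x, column 2 ↔ basis x, so (MᵀM)_{2,2} = Σᵢ (x)·(x) = (3)·(3) + (5)·(5) + (7)·(7) + (8)·(8) + (9)·(9) = 228.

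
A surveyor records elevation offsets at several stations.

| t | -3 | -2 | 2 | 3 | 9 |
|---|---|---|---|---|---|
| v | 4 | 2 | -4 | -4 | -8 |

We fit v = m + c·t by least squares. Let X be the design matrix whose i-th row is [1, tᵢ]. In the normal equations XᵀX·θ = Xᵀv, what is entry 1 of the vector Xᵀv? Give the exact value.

-10

Entry 1 ↔ basis 1, so (Xᵀv)_{1} = Σᵢ vᵢ = (1)·(4) + (1)·(2) + (1)·(-4) + (1)·(-4) + (1)·(-8) = -10.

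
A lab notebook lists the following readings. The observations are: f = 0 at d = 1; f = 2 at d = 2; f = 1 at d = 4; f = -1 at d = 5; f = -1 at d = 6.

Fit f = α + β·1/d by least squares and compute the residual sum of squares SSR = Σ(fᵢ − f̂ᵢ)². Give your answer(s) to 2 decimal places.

SSR = 6.36

Normal-equation sums: Σ1 = 5, Σ1/d = 127/60, Σ1/d·1/d = 4969/3600.
And Σf = 1, Σ1/d·f = 53/60.
AᵀA·[α, β]ᵀ = Aᵀf becomes [[5, 127/60]; [127/60, 4969/3600]]·[α, β]ᵀ = [1, 53/60]ᵀ.
Eliminating β: (4969/3600)·(row 1) − (127/60)·(row 2) gives (2179/900)·α = (4969/3600)·1 − (127/60)·(53/60) = -881/1800, so α = -881/4358.
Then β = ((53/60) − (127/60)·(-881/4358))/(4969/3600) = 2070/2179.
Residuals: -3259/4358, 7527/4358, 2102/2179, -4305/4358, -4167/4358; SSR = 13865/2179.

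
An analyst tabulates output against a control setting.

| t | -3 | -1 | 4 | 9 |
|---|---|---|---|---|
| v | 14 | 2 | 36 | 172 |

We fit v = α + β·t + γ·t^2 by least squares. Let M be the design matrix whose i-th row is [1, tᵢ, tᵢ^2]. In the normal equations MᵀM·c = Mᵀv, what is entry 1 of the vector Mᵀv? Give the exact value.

Entry 1 ↔ basis 1, so (Mᵀv)_{1} = Σᵢ vᵢ = (1)·(14) + (1)·(2) + (1)·(36) + (1)·(172) = 224.

224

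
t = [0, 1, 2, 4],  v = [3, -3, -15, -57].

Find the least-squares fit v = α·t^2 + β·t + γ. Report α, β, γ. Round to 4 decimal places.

α = -3.0000, β = -3.0000, γ = 3.0000

Entries of MᵀM: Σt^2·t^2 = 273, Σt^2·t = 73, Σt^2 = 21, Σt·t = 21, Σt = 7, Σ1 = 4.
For Mᵀv: Σt^2·v = -975, Σt·v = -261, Σv = -72.
So MᵀM·[α, β, γ]ᵀ = Mᵀv: [[273, 73, 21]; [73, 21, 7]; [21, 7, 4]]·[α, β, γ]ᵀ = [-975, -261, -72]ᵀ.
Inverting the 3×3 Gram matrix, [α, β, γ]ᵀ = [-3, -3, 3]ᵀ.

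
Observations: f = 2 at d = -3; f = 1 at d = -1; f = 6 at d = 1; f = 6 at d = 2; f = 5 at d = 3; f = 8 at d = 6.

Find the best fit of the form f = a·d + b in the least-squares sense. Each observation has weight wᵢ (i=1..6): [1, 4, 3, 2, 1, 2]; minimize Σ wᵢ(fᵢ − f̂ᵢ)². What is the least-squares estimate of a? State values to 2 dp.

Setting ∂/∂a … = 0 gives: 105·a + 15·b = 143;  15·a + 13·b = 57.
Δ = 105·13 − 15² = 1140.
a = (143·13 − 15·57)/1140 = 251/285; b = (105·57 − 15·143)/1140 = 64/19.

a = 0.88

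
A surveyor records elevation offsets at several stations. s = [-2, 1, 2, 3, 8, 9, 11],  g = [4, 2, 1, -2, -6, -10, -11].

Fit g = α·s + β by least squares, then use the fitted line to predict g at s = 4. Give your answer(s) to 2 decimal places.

AᵀA·[α, β]ᵀ = Aᵀg reads: 284·α + 32·β = -269;  32·α + 7·β = -22.
(Σs·s = 284, Σs = 32, Σ1 = 7, Σs·g = -269, Σg = -22.)
Δ = 284·7 − 32² = 964.
α = ((-269)·7 − 32·(-22))/964 = -1179/964; β = (284·(-22) − 32·(-269))/964 = 590/241.
At s = 4: ĝ = (-1179/964)·(4) + (590/241)·(1) = -589/241.

ĝ = -2.44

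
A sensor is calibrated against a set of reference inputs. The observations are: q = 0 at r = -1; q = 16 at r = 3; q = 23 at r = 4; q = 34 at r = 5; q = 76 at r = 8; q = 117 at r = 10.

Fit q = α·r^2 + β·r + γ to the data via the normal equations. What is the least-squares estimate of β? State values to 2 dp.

The normal system MᵀM·[α, β, γ]ᵀ = Mᵀq is [[15059, 1727, 215]; [1727, 215, 29]; [215, 29, 6]]·[α, β, γ]ᵀ = [17926, 2088, 266]ᵀ.
Solving the 3×3 system (Gaussian elimination) gives α = 228913/231816, β = 381377/231816, γ = 38523/38636.

β = 1.65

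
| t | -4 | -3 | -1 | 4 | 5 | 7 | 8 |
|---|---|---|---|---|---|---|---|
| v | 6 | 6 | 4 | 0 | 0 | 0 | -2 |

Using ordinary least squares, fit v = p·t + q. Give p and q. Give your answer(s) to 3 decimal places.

Normal-equation sums: Σt·t = 180, Σt = 16, Σ1 = 7.
Moment sums: Σt·v = -62, Σv = 14.
Normal equations: [[180, 16]; [16, 7]]·[p, q]ᵀ = [-62, 14]ᵀ.
Determinant 180·7 − 16² = 1004.
p = ((-62)·7 − 16·14)/1004 = -329/502; q = (180·14 − 16·(-62))/1004 = 878/251.

p = -0.655, q = 3.498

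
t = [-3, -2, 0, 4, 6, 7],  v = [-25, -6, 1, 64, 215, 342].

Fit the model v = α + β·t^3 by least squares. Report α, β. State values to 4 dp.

Compute the Gram sums: Σ1 = 6, Σt^3 = 588, Σt^3·t^3 = 169194.
Right-hand side: Σv = 591, Σt^3·v = 168565.
So MᵀM·[α, β]ᵀ = Mᵀv: [[6, 588]; [588, 169194]]·[α, β]ᵀ = [591, 168565]ᵀ.
Δ = 6·169194 − 588² = 669420.
α = (591·169194 − 588·168565)/669420 = 146239/111570; β = (6·168565 − 588·591)/669420 = 110647/111570.

α = 1.3107, β = 0.9917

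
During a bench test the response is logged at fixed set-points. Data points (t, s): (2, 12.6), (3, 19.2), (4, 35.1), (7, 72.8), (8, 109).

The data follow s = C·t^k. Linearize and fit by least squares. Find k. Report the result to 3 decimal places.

With ln sᵢ as the transformed response and ln tᵢ as the regressor:
Sums: Σln t = 7.2034, Σ(ln t)² = 11.7199, Σln s = 18.0259, Σln t·ln s = 28.0341.
Normal system: [[11.7199, 7.2034]; [7.2034, 5]]·[k, ln C]ᵀ = [28.0341, 18.0259]ᵀ.
Solving (det = 6.7102): k = 1.53840, ln C = 1.38884.

k = 1.538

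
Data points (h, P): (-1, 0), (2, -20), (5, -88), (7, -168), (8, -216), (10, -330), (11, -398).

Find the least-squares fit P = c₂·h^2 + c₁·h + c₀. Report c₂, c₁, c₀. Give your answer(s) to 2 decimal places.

Sums needed: Σh^2·h^2 = 31780, Σh^2·h = 3318, Σh^2 = 364, Σh·h = 364, Σh = 42, Σ1 = 7.
Moment sums: Σh^2·P = -105494, Σh·P = -11062, ΣP = -1220.
AᵀA·[c₂, c₁, c₀]ᵀ = AᵀP becomes [[31780, 3318, 364]; [3318, 364, 42]; [364, 42, 7]]·[c₂, c₁, c₀]ᵀ = [-105494, -11062, -1220]ᵀ.
Row-reducing yields c₂ = -5555/1827, c₁ = -533/203, c₀ = -778/1827.

c₂ = -3.04, c₁ = -2.63, c₀ = -0.43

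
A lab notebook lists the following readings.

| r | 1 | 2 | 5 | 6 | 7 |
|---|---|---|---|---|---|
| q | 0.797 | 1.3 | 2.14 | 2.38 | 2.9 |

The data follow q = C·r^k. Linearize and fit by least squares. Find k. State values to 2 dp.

k = 0.63

With ln qᵢ as the transformed response and ln rᵢ as the regressor:
AᵀA = [[10.0677, 6.0403]; [6.0403, 5]], rhs = [5.0318, 2.7281]ᵀ  (here Σln r = 6.0403, Σ(ln r)² = 10.0677, Σln q = 2.7281, Σln r·ln q = 5.0318).
Solving (det = 13.8539): k = 0.62659, ln C = -0.21133.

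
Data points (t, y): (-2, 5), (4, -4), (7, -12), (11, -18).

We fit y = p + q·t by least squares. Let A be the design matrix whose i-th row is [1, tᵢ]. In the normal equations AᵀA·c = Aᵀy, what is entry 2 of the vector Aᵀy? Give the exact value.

Entry 2 ↔ basis t, so (Aᵀy)_{2} = Σᵢ (t)·yᵢ = (-2)·(5) + (4)·(-4) + (7)·(-12) + (11)·(-18) = -308.

-308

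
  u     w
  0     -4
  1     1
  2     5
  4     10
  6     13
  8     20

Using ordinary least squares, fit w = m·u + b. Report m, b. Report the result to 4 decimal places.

m = 2.7684, b = -2.1895

Forming XᵀX = [[121, 21]; [21, 6]] and Xᵀw = [289, 45]ᵀ gives XᵀX·[m, b]ᵀ = Xᵀw.
Eliminating b: 6·(row 1) − 21·(row 2) gives 285·m = 6·289 − 21·45 = 789, so m = 263/95.
Then b = (45 − 21·(263/95))/6 = -208/95.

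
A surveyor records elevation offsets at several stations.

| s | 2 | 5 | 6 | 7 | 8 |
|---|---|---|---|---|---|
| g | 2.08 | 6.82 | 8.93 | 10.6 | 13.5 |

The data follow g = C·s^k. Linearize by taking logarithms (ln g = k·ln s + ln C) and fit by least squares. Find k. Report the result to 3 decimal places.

With ln gᵢ as the transformed response and ln sᵢ as the regressor:
AᵀA = [[14.3918, 8.1197]; [8.1197, 5]], rhs = [17.5266, 9.8052]ᵀ  (here Σln s = 8.1197, Σ(ln s)² = 14.3918, Σln g = 9.8052, Σln s·ln g = 17.5266).
Slope k = (n·Σln s·ln g − Σln s·Σln g)/(n·Σ(ln s)² − (Σln s)²) = (5·17.5266 − 8.1197·9.8052)/6.0295 = 1.32977; ln C = (Σln g − k·Σln s)/n = -0.19843.

k = 1.330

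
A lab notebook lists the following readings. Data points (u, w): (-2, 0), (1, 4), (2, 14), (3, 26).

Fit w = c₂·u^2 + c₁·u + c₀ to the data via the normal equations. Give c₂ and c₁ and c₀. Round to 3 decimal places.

c₂ = 1.890, c₁ = 3.365, c₀ = -0.867

With design matrix M, MᵀM = [[114, 28, 18]; [28, 18, 4]; [18, 4, 4]] and Mᵀw = [294, 110, 44]ᵀ.
Row-reducing yields c₂ = 342/181, c₁ = 609/181, c₀ = -157/181.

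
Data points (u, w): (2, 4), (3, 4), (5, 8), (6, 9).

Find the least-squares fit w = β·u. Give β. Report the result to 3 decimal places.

Setting ∂/∂β … = 0 gives: 74·β = 114.
β = 114/74 = 1.54054.

β = 1.541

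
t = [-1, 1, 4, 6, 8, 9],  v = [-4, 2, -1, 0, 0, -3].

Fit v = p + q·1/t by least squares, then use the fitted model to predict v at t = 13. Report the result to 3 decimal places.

v̂ = -1.094

Setting ∂/∂p … = 0 gives: 6·p + (47/72)·q = -6;  (47/72)·p + (10981/5184)·q = 65/12.
(Σ1 = 6, Σ1/t = 47/72, Σ1/t·1/t = 10981/5184, Σv = -6, Σ1/t·v = 65/12.)
Determinant 6·(10981/5184) − (47/72)² = 63677/5184.
p = ((-6)·(10981/5184) − (47/72)·(65/12))/(63677/5184) = -84216/63677; q = (6·(65/12) − (47/72)·(-6))/(63677/5184) = 188784/63677.
At t = 13: v̂ = (-84216/63677)·(1) + (188784/63677)·(1/13) = -906024/827801.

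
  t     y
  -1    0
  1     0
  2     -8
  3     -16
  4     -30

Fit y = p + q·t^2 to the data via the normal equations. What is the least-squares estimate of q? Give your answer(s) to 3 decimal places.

q = -1.973

Entries of XᵀX: Σ1 = 5, Σt^2 = 31, Σt^2·t^2 = 355.
Right-hand side: Σy = -54, Σt^2·y = -656.
Eliminating q: 355·(row 1) − 31·(row 2) gives 814·p = 355·(-54) − 31·(-656) = 1166, so p = 53/37.
Then q = ((-656) − 31·(53/37))/355 = -73/37.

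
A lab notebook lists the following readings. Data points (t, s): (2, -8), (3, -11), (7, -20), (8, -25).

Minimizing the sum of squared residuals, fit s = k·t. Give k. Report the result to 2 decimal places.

Sums needed: Σt·t = 126.
And Σt·s = -389.
Normal equations: [[126]]·[k]ᵀ = [-389]ᵀ.
k = (-389)/126 = -3.0873.

k = -3.09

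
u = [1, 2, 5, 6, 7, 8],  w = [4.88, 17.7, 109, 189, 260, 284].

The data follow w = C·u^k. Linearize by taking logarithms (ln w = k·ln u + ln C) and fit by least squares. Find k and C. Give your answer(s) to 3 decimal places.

Let Y = ln w. Fitting Y = k·ln u + ln C by least squares:
Σln u = 8.1197, Σ(ln u)² = 14.3918, Σln w = 25.6015, Σln u·ln w = 41.5015.
Equations: 14.3918·k + 8.1197·ln C = 41.5015;  8.1197·k + 6·ln C = 25.6015.
Solving (det = 20.4213): k = 2.01422, ln C = 1.54111, so C = exp(1.54111) = 4.66976.

k = 2.014, C = 4.670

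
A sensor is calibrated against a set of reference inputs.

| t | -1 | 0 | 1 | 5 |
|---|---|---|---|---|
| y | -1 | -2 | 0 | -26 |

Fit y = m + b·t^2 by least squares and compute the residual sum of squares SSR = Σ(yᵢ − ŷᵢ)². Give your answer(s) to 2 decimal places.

SSR = 4.75

From the data, Σ1 = 4, Σt^2 = 27, Σt^2·t^2 = 627.
Right-hand side: Σy = -29, Σt^2·y = -651.
Eliminating b: 627·(row 1) − 27·(row 2) gives 1779·m = 627·(-29) − 27·(-651) = -606, so m = -202/593.
Then b = ((-651) − 27·(-202/593))/627 = -607/593.
Residuals: 216/593, -984/593, 809/593, -41/593; SSR = 2818/593.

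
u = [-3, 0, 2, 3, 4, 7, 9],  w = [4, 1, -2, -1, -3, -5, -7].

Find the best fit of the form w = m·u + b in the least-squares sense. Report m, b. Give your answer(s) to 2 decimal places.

m = -0.89, b = 0.95

Setting ∂/∂m … = 0 gives: 168·m + 22·b = -129;  22·m + 7·b = -13.
det = 168·7 − 22² = 692.
m = ((-129)·7 − 22·(-13))/692 = -617/692; b = (168·(-13) − 22·(-129))/692 = 327/346.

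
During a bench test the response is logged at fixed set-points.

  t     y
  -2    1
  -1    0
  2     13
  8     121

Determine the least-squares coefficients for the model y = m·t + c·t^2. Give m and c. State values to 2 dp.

Setting ∂/∂m … = 0 gives: 73·m + 511·c = 992;  511·m + 4129·c = 7800.
Eliminating c: 4129·(row 1) − 511·(row 2) gives 40296·m = 4129·992 − 511·7800 = 110168, so m = 13771/5037.
Then c = (7800 − 511·(13771/5037))/4129 = 107/69.

m = 2.73, c = 1.55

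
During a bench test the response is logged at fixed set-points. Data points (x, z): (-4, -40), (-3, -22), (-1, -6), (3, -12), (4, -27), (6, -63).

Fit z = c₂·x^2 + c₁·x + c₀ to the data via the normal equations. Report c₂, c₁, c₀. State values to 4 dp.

c₂ = -2.0067, c₁ = 1.6614, c₀ = -0.6207

The normal equations are: 1971·c₂ + 215·c₁ + 87·c₀ = -3652;  215·c₂ + 87·c₁ + 5·c₀ = -290;  87·c₂ + 5·c₁ + 6·c₀ = -170.
(Σx^2·x^2 = 1971, Σx^2·x = 215, Σx^2 = 87, Σx·x = 87, Σx = 5, Σ1 = 6, Σx^2·z = -3652, Σx·z = -290, Σz = -170.)
Inverting the 3×3 Gram matrix, [c₂, c₁, c₀]ᵀ = [-231557/115392, 63905/38464, -35813/57696]ᵀ.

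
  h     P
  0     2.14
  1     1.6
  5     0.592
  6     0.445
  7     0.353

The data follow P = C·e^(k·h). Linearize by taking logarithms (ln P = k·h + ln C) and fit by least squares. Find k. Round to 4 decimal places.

Let Y = ln P. Fitting Y = k·h + ln C by least squares:
XᵀX = [[111.0000, 19.0000]; [19.0000, 5]], rhs = [-14.2983, -1.1444]ᵀ  (here Σh = 19.0000, Σ(h)² = 111.0000, Σln P = -1.1444, Σh·ln P = -14.2983).
Solving (det = 194.0000): k = -0.25643, ln C = 0.74556.

k = -0.2564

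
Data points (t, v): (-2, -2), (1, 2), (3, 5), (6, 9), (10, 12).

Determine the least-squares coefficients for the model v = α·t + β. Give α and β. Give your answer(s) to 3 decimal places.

Entries of XᵀX: Σt·t = 150, Σt = 18, Σ1 = 5.
For Xᵀv: Σt·v = 195, Σv = 26.
Normal equations: [[150, 18]; [18, 5]]·[α, β]ᵀ = [195, 26]ᵀ.
det = 150·5 − 18² = 426.
α = (195·5 − 18·26)/426 = 169/142; β = (150·26 − 18·195)/426 = 65/71.

α = 1.190, β = 0.915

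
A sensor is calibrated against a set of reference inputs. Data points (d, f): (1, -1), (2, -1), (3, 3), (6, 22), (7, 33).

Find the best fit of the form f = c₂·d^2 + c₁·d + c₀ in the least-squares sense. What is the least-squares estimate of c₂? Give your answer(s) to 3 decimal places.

c₂ = 0.969

Normal-equation sums: Σd^2·d^2 = 3795, Σd^2·d = 595, Σd^2 = 99, Σd·d = 99, Σd = 19, Σ1 = 5.
For Xᵀf: Σd^2·f = 2431, Σd·f = 369, Σf = 56.
So XᵀX·[c₂, c₁, c₀]ᵀ = Xᵀf: [[3795, 595, 99]; [595, 99, 19]; [99, 19, 5]]·[c₂, c₁, c₀]ᵀ = [2431, 369, 56]ᵀ.
Inverting the 3×3 Gram matrix, [c₂, c₁, c₀]ᵀ = [1573/1624, -3377/1624, -31/406]ᵀ.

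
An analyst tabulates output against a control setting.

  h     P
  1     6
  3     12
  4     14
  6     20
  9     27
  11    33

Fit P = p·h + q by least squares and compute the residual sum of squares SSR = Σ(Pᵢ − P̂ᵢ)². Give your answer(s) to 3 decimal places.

SSR = 0.804

Entries of AᵀA: Σh·h = 264, Σh = 34, Σ1 = 6.
Moment sums: Σh·P = 824, ΣP = 112.
So AᵀA·[p, q]ᵀ = AᵀP: [[264, 34]; [34, 6]]·[p, q]ᵀ = [824, 112]ᵀ.
det = 264·6 − 34² = 428.
p = (824·6 − 34·112)/428 = 284/107; q = (264·112 − 34·824)/428 = 388/107.
Residuals: -30/107, 44/107, -26/107, 48/107, -55/107, 19/107; SSR = 86/107.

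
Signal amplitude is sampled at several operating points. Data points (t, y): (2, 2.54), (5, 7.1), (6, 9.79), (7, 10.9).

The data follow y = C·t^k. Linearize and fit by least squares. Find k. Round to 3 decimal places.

Let Y = ln y. Fitting Y = k·ln t + ln C by least squares:
Σln t = 6.0403, Σ(ln t)² = 10.0677, Σln y = 7.5624, Σln t·ln y = 12.5367.
Normal system: [[10.0677, 6.0403]; [6.0403, 4]]·[k, ln C]ᵀ = [12.5367, 7.5624]ᵀ.
Δ = 10.0677·4 − (6.0403)² = 3.7862; k = (12.5367·4 − 6.0403·7.5624)/3.7862 = 1.18015, ln C = (10.0677·7.5624 − 6.0403·12.5367)/3.7862 = 0.10849.

k = 1.180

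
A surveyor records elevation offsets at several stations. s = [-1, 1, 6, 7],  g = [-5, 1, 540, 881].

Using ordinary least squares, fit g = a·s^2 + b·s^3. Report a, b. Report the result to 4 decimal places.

a = -2.7942, b = 2.9671

The normal equations are: 3699·a + 24583·b = 62605;  24583·a + 164307·b = 418829.
(Σs^2·s^2 = 3699, Σs^2·s^3 = 24583, Σs^3·s^3 = 164307, Σs^2·g = 62605, Σs^3·g = 418829.)
det = 3699·164307 − 24583² = 3447704.
a = (62605·164307 − 24583·418829)/3447704 = -185261/66302; b = (3699·418829 − 24583·62605)/3447704 = 2557439/861926.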